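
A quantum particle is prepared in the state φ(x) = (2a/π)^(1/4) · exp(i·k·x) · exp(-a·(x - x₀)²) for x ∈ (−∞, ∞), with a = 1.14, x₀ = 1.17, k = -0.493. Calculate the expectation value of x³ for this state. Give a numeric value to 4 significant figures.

⟨x³⟩ = ∫ x³·|φ|² dx (integrals over the domain).
Gaussian moments (u = x − x₀): ∫u^(2j)·e^(−2au²) du = (2j−1)!!/(4a)^j · √(π/(2a)), odd powers integrate to 0; here √(π/(2a)) = 1.1738.
⟨x³⟩ = 2.3713.

2.371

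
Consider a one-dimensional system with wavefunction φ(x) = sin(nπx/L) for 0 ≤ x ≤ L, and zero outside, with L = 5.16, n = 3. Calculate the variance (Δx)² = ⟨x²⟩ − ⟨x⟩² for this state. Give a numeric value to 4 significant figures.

2.069

Compute ⟨x⟩ and ⟨x²⟩ separately, then (Δx)² = ⟨x²⟩ − ⟨x⟩².
With sin²θ = (1 − cos2θ)/2 on 0 ≤ x ≤ L: ∫sin²(nπx/L) dx = L/2, ∫x·sin²(nπx/L) dx = L²/4, ∫x²·sin²(nπx/L) dx = L³·(1/6 − 1/(4n²π²)); higher powers xᵏ the same way, integrating xᵏ·cos(2nπx/L) by parts.
Normalization: ∫|φ|² dx = 2.5800.
⟨x⟩ = 2.5800 and ⟨x²⟩ = 8.7253.
(Δx)² = 8.7253 − (2.5800)² = 2.0689.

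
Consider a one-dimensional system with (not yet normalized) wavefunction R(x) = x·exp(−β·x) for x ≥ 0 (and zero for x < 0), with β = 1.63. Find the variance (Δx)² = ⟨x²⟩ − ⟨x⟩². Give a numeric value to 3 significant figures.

Compute ⟨x⟩ and ⟨x²⟩ separately, then (Δx)² = ⟨x²⟩ − ⟨x⟩².
Every integrand reduces to terms xʲ·e^(−2βx) on [0, ∞); use ∫₀^∞ xʲ·e^(−2βx) dx = j!/(2β)^(j+1).
Normalization: ∫|R|² dx = 0.057727.
⟨x⟩ = 0.92025 and ⟨x²⟩ = 1.1291.
(Δx)² = 1.1291 − (0.92025)² = 0.28228.

0.282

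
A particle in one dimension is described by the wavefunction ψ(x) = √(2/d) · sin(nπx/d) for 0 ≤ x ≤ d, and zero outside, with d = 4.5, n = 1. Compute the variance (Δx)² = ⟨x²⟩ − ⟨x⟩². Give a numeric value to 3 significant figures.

0.662

Compute ⟨x⟩ and ⟨x²⟩ separately, then (Δx)² = ⟨x²⟩ − ⟨x⟩².
With sin²θ = (1 − cos2θ)/2 on 0 ≤ x ≤ d: ∫sin²(nπx/d) dx = d/2, ∫x·sin²(nπx/d) dx = d²/4, ∫x²·sin²(nπx/d) dx = d³·(1/6 − 1/(4n²π²)); higher powers xᵏ the same way, integrating xᵏ·cos(2nπx/d) by parts.
⟨x⟩ = 2.2500 and ⟨x²⟩ = 5.7241.
(Δx)² = 5.7241 − (2.2500)² = 0.66162.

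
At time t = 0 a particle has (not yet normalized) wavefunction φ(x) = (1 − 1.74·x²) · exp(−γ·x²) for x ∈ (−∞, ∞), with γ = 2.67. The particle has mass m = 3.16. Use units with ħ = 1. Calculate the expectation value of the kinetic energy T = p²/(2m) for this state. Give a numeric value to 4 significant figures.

T = −(ħ²/2m) d²/dx², so ⟨T⟩ = −(ħ²/2m) ∫ φ*·φ'' dx / ∫|φ|² dx; with m = 3.16.
Expand each integrand as polynomial × e^(−2γx²) and use ∫x^(2j)·e^(−2γx²) dx = (2j−1)!!/(4γ)^j · √(π/(2γ)), odd powers → 0; here √(π/(2γ)) = 0.76702. Differentiate with the product rule, d/dx e^(−γx²) = −2γx·e^(−γx²).
State is unnormalized: ∫|φ|² dx = 0.57817, and ∫φ*·(−ħ²/2m · φ'') dx = 0.48983, so ⟨T⟩ = 0.48983 / 0.57817.
⟨T⟩ = 0.84722.

0.8472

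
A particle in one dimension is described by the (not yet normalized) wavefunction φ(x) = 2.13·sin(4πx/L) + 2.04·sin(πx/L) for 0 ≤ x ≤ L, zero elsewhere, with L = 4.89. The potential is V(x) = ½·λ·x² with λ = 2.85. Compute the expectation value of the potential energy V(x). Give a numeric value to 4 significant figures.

⟨V⟩ = ∫ V(x)·|φ|² dx / ∫|φ|² dx.
On 0 ≤ x ≤ L (j ≠ l): ∫sin²(jπx/L) dx = L/2, ∫sin(jπx/L)·sin(lπx/L) dx = 0; diagonal moments ∫x·sin²(jπx/L) dx = L²/4, ∫x²·sin²(jπx/L) dx = L³·(1/6 − 1/(4j²π²)); cross terms ∫x·sin(jπx/L)·sin(lπx/L) dx = 0 for j + l even and −4jlL²/(π²(j² − l²)²) for j + l odd, ∫x²·sin(jπx/L)·sin(lπx/L) dx = (−1)^(j+l)·4jlL³/(π²(j² − l²)²); higher powers the same way via product-to-sum and parts.
State is unnormalized: ∫|φ|² dx = 21.268, and ∫φ*·V(x)·φ dx = 212.37, so ⟨V⟩ = 212.37 / 21.268.
⟨V⟩ = 9.9855.

9.986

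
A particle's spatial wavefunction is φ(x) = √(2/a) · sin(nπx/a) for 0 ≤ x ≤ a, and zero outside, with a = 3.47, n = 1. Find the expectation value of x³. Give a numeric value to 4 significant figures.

7.270

⟨x³⟩ = ∫ x³·|φ|² dx (integrals over the domain).
With sin²θ = (1 − cos2θ)/2 on 0 ≤ x ≤ a: ∫sin²(nπx/a) dx = a/2, ∫x·sin²(nπx/a) dx = a²/4, ∫x²·sin²(nπx/a) dx = a³·(1/6 − 1/(4n²π²)); higher powers xᵏ the same way, integrating xᵏ·cos(2nπx/a) by parts.
⟨x³⟩ = 7.2704.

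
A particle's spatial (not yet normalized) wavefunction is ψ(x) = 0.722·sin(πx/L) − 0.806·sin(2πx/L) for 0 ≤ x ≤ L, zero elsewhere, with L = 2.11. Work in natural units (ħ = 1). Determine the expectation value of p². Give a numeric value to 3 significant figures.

p² ψ = −ħ² d²ψ/dx²; ⟨p²⟩ = −ħ² ∫ ψ*·ψ'' dx / ∫|ψ|² dx.
d²/dx² sin(jπx/L) = −(jπ/L)²·sin(jπx/L); on 0 ≤ x ≤ L, ∫sin²(jπx/L) dx = L/2 and ∫sin(jπx/L)·sin(lπx/L) dx = 0 for j ≠ l, so only diagonal terms survive in ∫|ψ|² and ∫ψ·ψ″; ∫ψ·ψ′ dx = [ψ²/2] between the walls = 0.
State is unnormalized: ∫|ψ|² dx = 1.2353, and ∫ψ*·(−ħ² ψ'') dx = 7.2966, so ⟨p²⟩ = 7.2966 / 1.2353.
⟨p²⟩ = 5.9066.

5.91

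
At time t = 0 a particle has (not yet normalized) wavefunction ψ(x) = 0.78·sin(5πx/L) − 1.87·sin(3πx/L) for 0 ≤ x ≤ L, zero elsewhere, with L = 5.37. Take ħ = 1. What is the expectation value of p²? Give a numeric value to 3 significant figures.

p² ψ = −ħ² d²ψ/dx²; ⟨p²⟩ = −ħ² ∫ ψ*·ψ'' dx / ∫|ψ|² dx.
d²/dx² sin(jπx/L) = −(jπ/L)²·sin(jπx/L); on 0 ≤ x ≤ L, ∫sin²(jπx/L) dx = L/2 and ∫sin(jπx/L)·sin(lπx/L) dx = 0 for j ≠ l, so only diagonal terms survive in ∫|ψ|² and ∫ψ·ψ″; ∫ψ·ψ′ dx = [ψ²/2] between the walls = 0.
State is unnormalized: ∫|ψ|² dx = 11.023, and ∫ψ*·(−ħ² ψ'') dx = 42.899, so ⟨p²⟩ = 42.899 / 11.023.
⟨p²⟩ = 3.8919.

3.89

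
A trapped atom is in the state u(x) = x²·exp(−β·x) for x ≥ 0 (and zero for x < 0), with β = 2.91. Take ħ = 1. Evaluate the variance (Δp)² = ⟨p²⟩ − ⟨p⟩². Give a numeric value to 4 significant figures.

Compute ⟨p⟩ and ⟨p²⟩ separately; (Δp)² = ⟨p²⟩ − ⟨p⟩².
Differentiate x²·exp(−β·x) with the product rule; every integrand then reduces to terms xʲ·e^(−2βx) on [0, ∞), with ∫₀^∞ xʲ·e^(−2βx) dx = j!/(2β)^(j+1).
Normalization: ∫|u|² dx = 0.0035942.
⟨p⟩ = 0.0000 and ⟨p²⟩ = 2.8227.
(Δp)² = 2.8227 − (0.0000)² = 2.8227.

2.823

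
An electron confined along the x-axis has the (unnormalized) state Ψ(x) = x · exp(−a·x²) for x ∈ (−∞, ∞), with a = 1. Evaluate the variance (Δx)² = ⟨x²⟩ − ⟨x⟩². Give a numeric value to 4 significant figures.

0.7500

Compute ⟨x⟩ and ⟨x²⟩ separately, then (Δx)² = ⟨x²⟩ − ⟨x⟩².
Expand each integrand as polynomial × e^(−2ax²) and use ∫x^(2j)·e^(−2ax²) dx = (2j−1)!!/(4a)^j · √(π/(2a)), odd powers → 0; here √(π/(2a)) = 1.2533.
Normalization: ∫|Ψ|² dx = 0.31333.
⟨x⟩ = 0.0000 and ⟨x²⟩ = 0.75000.
(Δx)² = 0.75000 − (0.0000)² = 0.75000.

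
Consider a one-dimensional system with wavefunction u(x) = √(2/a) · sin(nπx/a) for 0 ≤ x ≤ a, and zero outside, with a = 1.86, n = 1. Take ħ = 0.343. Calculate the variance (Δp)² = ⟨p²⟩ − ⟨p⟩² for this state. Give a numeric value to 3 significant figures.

Compute ⟨p⟩ and ⟨p²⟩ separately; (Δp)² = ⟨p²⟩ − ⟨p⟩².
d/dx sin(nπx/a) = (nπ/a)·cos(nπx/a) and d²/dx² sin(nπx/a) = −(nπ/a)²·sin(nπx/a); on 0 ≤ x ≤ a, ∫sin²(nπx/a) dx = a/2 and ∫sin(nπx/a)·cos(nπx/a) dx = 0.
⟨p⟩ = 0.0000 and ⟨p²⟩ = 0.33563.
(Δp)² = 0.33563 − (0.0000)² = 0.33563.

0.336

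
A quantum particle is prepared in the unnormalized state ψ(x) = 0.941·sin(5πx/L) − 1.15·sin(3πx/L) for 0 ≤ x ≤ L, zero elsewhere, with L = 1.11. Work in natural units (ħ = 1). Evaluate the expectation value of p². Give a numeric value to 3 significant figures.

123.

p² ψ = −ħ² d²ψ/dx²; ⟨p²⟩ = −ħ² ∫ ψ*·ψ'' dx / ∫|ψ|² dx.
d²/dx² sin(jπx/L) = −(jπ/L)²·sin(jπx/L); on 0 ≤ x ≤ L, ∫sin²(jπx/L) dx = L/2 and ∫sin(jπx/L)·sin(lπx/L) dx = 0 for j ≠ l, so only diagonal terms survive in ∫|ψ|² and ∫ψ·ψ″; ∫ψ·ψ′ dx = [ψ²/2] between the walls = 0.
State is unnormalized: ∫|ψ|² dx = 1.2254, and ∫ψ*·(−ħ² ψ'') dx = 151.33, so ⟨p²⟩ = 151.33 / 1.2254.
⟨p²⟩ = 123.49.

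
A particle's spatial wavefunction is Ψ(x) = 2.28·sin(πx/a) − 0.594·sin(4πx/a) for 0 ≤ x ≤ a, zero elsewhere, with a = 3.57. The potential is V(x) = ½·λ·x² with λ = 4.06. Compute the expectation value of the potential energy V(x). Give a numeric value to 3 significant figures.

⟨V⟩ = ∫ V(x)·|Ψ|² dx / ∫|Ψ|² dx.
On 0 ≤ x ≤ a (j ≠ l): ∫sin²(jπx/a) dx = a/2, ∫sin(jπx/a)·sin(lπx/a) dx = 0; diagonal moments ∫x·sin²(jπx/a) dx = a²/4, ∫x²·sin²(jπx/a) dx = a³·(1/6 − 1/(4j²π²)); cross terms ∫x·sin(jπx/a)·sin(lπx/a) dx = 0 for j + l even and −4jla²/(π²(j² − l²)²) for j + l odd, ∫x²·sin(jπx/a)·sin(lπx/a) dx = (−1)^(j+l)·4jla³/(π²(j² − l²)²); higher powers the same way via product-to-sum and parts.
State is unnormalized: ∫|Ψ|² dx = 9.9090, and ∫Ψ*·V(x)·Ψ dx = 75.044, so ⟨V⟩ = 75.044 / 9.9090.
⟨V⟩ = 7.5734.

7.57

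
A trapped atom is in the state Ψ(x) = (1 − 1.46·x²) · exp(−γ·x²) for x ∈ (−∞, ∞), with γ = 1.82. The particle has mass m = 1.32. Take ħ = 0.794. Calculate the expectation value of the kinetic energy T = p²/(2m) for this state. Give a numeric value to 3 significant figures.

T = −(ħ²/2m) d²/dx², so ⟨T⟩ = −(ħ²/2m) ∫ Ψ*·Ψ'' dx / ∫|Ψ|² dx; with m = 1.32.
Expand each integrand as polynomial × e^(−2γx²) and use ∫x^(2j)·e^(−2γx²) dx = (2j−1)!!/(4γ)^j · √(π/(2γ)), odd powers → 0; here √(π/(2γ)) = 0.92902. Differentiate with the product rule, d/dx e^(−γx²) = −2γx·e^(−γx²).
State is unnormalized: ∫|Ψ|² dx = 0.66849, and ∫Ψ*·(−ħ²/2m · Ψ'') dx = 0.67940, so ⟨T⟩ = 0.67940 / 0.66849.
⟨T⟩ = 1.0163.

1.02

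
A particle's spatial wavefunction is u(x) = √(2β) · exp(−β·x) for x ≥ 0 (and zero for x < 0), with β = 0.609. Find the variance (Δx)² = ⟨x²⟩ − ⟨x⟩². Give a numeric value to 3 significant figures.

Compute ⟨x⟩ and ⟨x²⟩ separately, then (Δx)² = ⟨x²⟩ − ⟨x⟩².
Every integrand reduces to terms xʲ·e^(−2βx) on [0, ∞); use ∫₀^∞ xʲ·e^(−2βx) dx = j!/(2β)^(j+1).
⟨x⟩ = 0.82102 and ⟨x²⟩ = 1.3481.
(Δx)² = 1.3481 − (0.82102)² = 0.67407.

0.674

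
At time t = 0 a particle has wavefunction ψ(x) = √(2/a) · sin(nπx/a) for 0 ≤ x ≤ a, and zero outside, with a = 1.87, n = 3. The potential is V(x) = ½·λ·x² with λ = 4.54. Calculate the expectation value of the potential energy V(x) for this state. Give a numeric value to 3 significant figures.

2.60

⟨V⟩ = ∫ V(x)·|ψ|² dx.
With sin²θ = (1 − cos2θ)/2 on 0 ≤ x ≤ a: ∫sin²(nπx/a) dx = a/2, ∫x·sin²(nπx/a) dx = a²/4, ∫x²·sin²(nπx/a) dx = a³·(1/6 − 1/(4n²π²)); higher powers xᵏ the same way, integrating xᵏ·cos(2nπx/a) by parts.
⟨V⟩ = 2.6013.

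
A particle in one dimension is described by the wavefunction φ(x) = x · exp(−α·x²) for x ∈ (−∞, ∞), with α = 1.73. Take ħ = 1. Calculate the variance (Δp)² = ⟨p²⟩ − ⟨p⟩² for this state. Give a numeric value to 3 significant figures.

Compute ⟨p⟩ and ⟨p²⟩ separately; (Δp)² = ⟨p²⟩ − ⟨p⟩².
Expand each integrand as polynomial × e^(−2αx²) and use ∫x^(2j)·e^(−2αx²) dx = (2j−1)!!/(4α)^j · √(π/(2α)), odd powers → 0; here √(π/(2α)) = 0.95288. Differentiate with the product rule, d/dx e^(−αx²) = −2αx·e^(−αx²).
Normalization: ∫|φ|² dx = 0.13770.
⟨p⟩ = 0.0000 and ⟨p²⟩ = 5.1900.
(Δp)² = 5.1900 − (0.0000)² = 5.1900.

5.19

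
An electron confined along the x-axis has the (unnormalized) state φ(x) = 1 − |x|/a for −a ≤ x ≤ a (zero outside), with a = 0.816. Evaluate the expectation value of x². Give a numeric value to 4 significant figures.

⟨x²⟩ = ∫ x²·|φ|² dx / ∫|φ|² dx (integrals over the domain).
φ is even, so ∫ over [−a, a] = 2∫₀ᵃ with φ = 1 − x/a there: ∫₀ᵃ (1 − x/a)² dx = a/3, ∫₀ᵃ x²(1 − x/a)² dx = a³/30, ∫₀ᵃ x⁴(1 − x/a)² dx = a⁵/105.
State is unnormalized: ∫|φ|² dx = 0.54400, and ∫φ*·x²·φ dx = 0.036223, so ⟨x²⟩ = 0.036223 / 0.54400.
⟨x²⟩ = 0.066586.

0.06659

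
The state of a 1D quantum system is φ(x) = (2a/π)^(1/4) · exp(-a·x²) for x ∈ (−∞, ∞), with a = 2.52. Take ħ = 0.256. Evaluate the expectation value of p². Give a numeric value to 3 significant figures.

0.165

p² φ = −ħ² d²φ/dx²; ⟨p²⟩ = −ħ² ∫ φ*·φ'' dx.
Gaussian moments: ∫x^(2j)·e^(−2ax²) dx = (2j−1)!!/(4a)^j · √(π/(2a)), odd powers integrate to 0; here √(π/(2a)) = 0.78951. Derivatives: d/dx e^(−ax²) = −2ax·e^(−ax²), d²/dx² e^(−ax²) = (4a²x² − 2a)·e^(−ax²).
⟨p²⟩ = 0.16515.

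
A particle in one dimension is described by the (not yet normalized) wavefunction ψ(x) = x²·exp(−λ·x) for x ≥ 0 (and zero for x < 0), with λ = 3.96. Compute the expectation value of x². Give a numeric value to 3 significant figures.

0.478

⟨x²⟩ = ∫ x²·|ψ|² dx / ∫|ψ|² dx (integrals over the domain).
Every integrand reduces to terms xʲ·e^(−2λx) on [0, ∞); use ∫₀^∞ xʲ·e^(−2λx) dx = j!/(2λ)^(j+1).
State is unnormalized: ∫|ψ|² dx = 0.00077017, and ∫ψ*·x²·ψ dx = 0.00036835, so ⟨x²⟩ = 0.00036835 / 0.00077017.
⟨x²⟩ = 0.47827.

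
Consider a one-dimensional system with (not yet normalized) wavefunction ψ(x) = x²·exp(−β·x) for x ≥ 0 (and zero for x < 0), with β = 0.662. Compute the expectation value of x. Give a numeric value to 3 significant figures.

⟨x⟩ = ∫ x·|ψ|² dx / ∫|ψ|² dx (integrals over the domain).
Every integrand reduces to terms xʲ·e^(−2βx) on [0, ∞); use ∫₀^∞ xʲ·e^(−2βx) dx = j!/(2β)^(j+1).
State is unnormalized: ∫|ψ|² dx = 5.8989, and ∫ψ*·x·ψ dx = 22.277, so ⟨x⟩ = 22.277 / 5.8989.
⟨x⟩ = 3.7764.

3.78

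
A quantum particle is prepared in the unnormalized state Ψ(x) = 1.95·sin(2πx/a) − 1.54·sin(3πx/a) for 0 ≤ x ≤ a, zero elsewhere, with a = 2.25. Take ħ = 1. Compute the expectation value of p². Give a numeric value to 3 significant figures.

11.5

p² Ψ = −ħ² d²Ψ/dx²; ⟨p²⟩ = −ħ² ∫ Ψ*·Ψ'' dx / ∫|Ψ|² dx.
d²/dx² sin(jπx/a) = −(jπ/a)²·sin(jπx/a); on 0 ≤ x ≤ a, ∫sin²(jπx/a) dx = a/2 and ∫sin(jπx/a)·sin(lπx/a) dx = 0 for j ≠ l, so only diagonal terms survive in ∫|Ψ|² and ∫Ψ·Ψ″; ∫Ψ·Ψ′ dx = [Ψ²/2] between the walls = 0.
State is unnormalized: ∫|Ψ|² dx = 6.9459, and ∫Ψ*·(−ħ² Ψ'') dx = 80.173, so ⟨p²⟩ = 80.173 / 6.9459.
⟨p²⟩ = 11.543.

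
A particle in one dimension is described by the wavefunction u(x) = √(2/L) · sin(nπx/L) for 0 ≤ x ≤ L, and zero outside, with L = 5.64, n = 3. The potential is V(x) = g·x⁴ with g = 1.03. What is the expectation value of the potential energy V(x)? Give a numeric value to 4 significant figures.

196.9

⟨V⟩ = ∫ V(x)·|u|² dx.
With sin²θ = (1 − cos2θ)/2 on 0 ≤ x ≤ L: ∫sin²(nπx/L) dx = L/2, ∫x·sin²(nπx/L) dx = L²/4, ∫x²·sin²(nπx/L) dx = L³·(1/6 − 1/(4n²π²)); higher powers xᵏ the same way, integrating xᵏ·cos(2nπx/L) by parts.
⟨V⟩ = 196.91.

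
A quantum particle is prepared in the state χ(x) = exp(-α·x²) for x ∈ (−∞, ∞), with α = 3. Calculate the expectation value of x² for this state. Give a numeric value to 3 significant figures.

⟨x²⟩ = ∫ x²·|χ|² dx / ∫|χ|² dx (integrals over the domain).
Gaussian moments: ∫x^(2j)·e^(−2αx²) dx = (2j−1)!!/(4α)^j · √(π/(2α)), odd powers integrate to 0; here √(π/(2α)) = 0.72360.
State is unnormalized: ∫|χ|² dx = 0.72360, and ∫χ*·x²·χ dx = 0.060300, so ⟨x²⟩ = 0.060300 / 0.72360.
⟨x²⟩ = 0.083333.

0.0833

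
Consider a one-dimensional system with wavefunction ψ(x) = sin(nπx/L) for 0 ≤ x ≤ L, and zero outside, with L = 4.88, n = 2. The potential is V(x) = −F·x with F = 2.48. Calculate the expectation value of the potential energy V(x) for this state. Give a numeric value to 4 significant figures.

-6.051

⟨V⟩ = ∫ V(x)·|ψ|² dx / ∫|ψ|² dx.
With sin²θ = (1 − cos2θ)/2 on 0 ≤ x ≤ L: ∫sin²(nπx/L) dx = L/2, ∫x·sin²(nπx/L) dx = L²/4, ∫x²·sin²(nπx/L) dx = L³·(1/6 − 1/(4n²π²)); higher powers xᵏ the same way, integrating xᵏ·cos(2nπx/L) by parts.
State is unnormalized: ∫|ψ|² dx = 2.4400, and ∫ψ*·V(x)·ψ dx = -14.765, so ⟨V⟩ = -14.765 / 2.4400.
⟨V⟩ = -6.0512.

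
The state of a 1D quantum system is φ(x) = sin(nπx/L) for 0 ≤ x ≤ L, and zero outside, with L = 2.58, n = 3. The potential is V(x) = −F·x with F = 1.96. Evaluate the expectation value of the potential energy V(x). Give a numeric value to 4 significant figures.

⟨V⟩ = ∫ V(x)·|φ|² dx / ∫|φ|² dx.
With sin²θ = (1 − cos2θ)/2 on 0 ≤ x ≤ L: ∫sin²(nπx/L) dx = L/2, ∫x·sin²(nπx/L) dx = L²/4, ∫x²·sin²(nπx/L) dx = L³·(1/6 − 1/(4n²π²)); higher powers xᵏ the same way, integrating xᵏ·cos(2nπx/L) by parts.
State is unnormalized: ∫|φ|² dx = 1.2900, and ∫φ*·V(x)·φ dx = -3.2616, so ⟨V⟩ = -3.2616 / 1.2900.
⟨V⟩ = -2.5284.

-2.528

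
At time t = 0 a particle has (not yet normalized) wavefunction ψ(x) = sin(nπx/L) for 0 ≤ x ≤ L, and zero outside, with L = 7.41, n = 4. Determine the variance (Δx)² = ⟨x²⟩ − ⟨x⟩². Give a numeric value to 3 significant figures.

Compute ⟨x⟩ and ⟨x²⟩ separately, then (Δx)² = ⟨x²⟩ − ⟨x⟩².
With sin²θ = (1 − cos2θ)/2 on 0 ≤ x ≤ L: ∫sin²(nπx/L) dx = L/2, ∫x·sin²(nπx/L) dx = L²/4, ∫x²·sin²(nπx/L) dx = L³·(1/6 − 1/(4n²π²)); higher powers xᵏ the same way, integrating xᵏ·cos(2nπx/L) by parts.
Normalization: ∫|ψ|² dx = 3.7050.
⟨x⟩ = 3.7050 and ⟨x²⟩ = 18.129.
(Δx)² = 18.129 − (3.7050)² = 4.4018.

4.40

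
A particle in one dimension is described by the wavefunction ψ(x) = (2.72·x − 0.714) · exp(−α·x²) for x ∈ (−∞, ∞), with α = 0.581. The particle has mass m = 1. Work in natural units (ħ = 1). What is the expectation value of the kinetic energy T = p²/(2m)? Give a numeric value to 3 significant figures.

T = −(ħ²/2m) d²/dx², so ⟨T⟩ = −(ħ²/2m) ∫ ψ*·ψ'' dx / ∫|ψ|² dx; with m = 1.
Expand each integrand as polynomial × e^(−2αx²) and use ∫x^(2j)·e^(−2αx²) dx = (2j−1)!!/(4α)^j · √(π/(2α)), odd powers → 0; here √(π/(2α)) = 1.6443. Differentiate with the product rule, d/dx e^(−αx²) = −2αx·e^(−αx²).
State is unnormalized: ∫|ψ|² dx = 6.0727, and ∫ψ*·(−ħ²/2m · ψ'') dx = 4.8054, so ⟨T⟩ = 4.8054 / 6.0727.
⟨T⟩ = 0.79130.

0.791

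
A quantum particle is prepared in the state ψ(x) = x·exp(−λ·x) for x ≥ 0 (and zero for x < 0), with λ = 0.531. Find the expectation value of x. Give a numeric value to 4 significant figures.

2.825

⟨x⟩ = ∫ x·|ψ|² dx / ∫|ψ|² dx (integrals over the domain).
Every integrand reduces to terms xʲ·e^(−2λx) on [0, ∞); use ∫₀^∞ xʲ·e^(−2λx) dx = j!/(2λ)^(j+1).
State is unnormalized: ∫|ψ|² dx = 1.6698, and ∫ψ*·x·ψ dx = 4.7169, so ⟨x⟩ = 4.7169 / 1.6698.
⟨x⟩ = 2.8249.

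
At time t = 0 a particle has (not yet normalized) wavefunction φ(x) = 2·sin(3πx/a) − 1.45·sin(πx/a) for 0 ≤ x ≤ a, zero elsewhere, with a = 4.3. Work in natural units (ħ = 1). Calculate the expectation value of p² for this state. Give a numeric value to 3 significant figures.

p² φ = −ħ² d²φ/dx²; ⟨p²⟩ = −ħ² ∫ φ*·φ'' dx / ∫|φ|² dx.
d²/dx² sin(jπx/a) = −(jπ/a)²·sin(jπx/a); on 0 ≤ x ≤ a, ∫sin²(jπx/a) dx = a/2 and ∫sin(jπx/a)·sin(lπx/a) dx = 0 for j ≠ l, so only diagonal terms survive in ∫|φ|² and ∫φ·φ″; ∫φ·φ′ dx = [φ²/2] between the walls = 0.
State is unnormalized: ∫|φ|² dx = 13.120, and ∫φ*·(−ħ² φ'') dx = 43.728, so ⟨p²⟩ = 43.728 / 13.120.
⟨p²⟩ = 3.3328.

3.33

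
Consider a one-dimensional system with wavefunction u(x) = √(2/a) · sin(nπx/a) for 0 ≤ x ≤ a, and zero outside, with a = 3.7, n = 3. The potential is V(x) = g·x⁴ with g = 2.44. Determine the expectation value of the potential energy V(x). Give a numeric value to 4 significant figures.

⟨V⟩ = ∫ V(x)·|u|² dx.
With sin²θ = (1 − cos2θ)/2 on 0 ≤ x ≤ a: ∫sin²(nπx/a) dx = a/2, ∫x·sin²(nπx/a) dx = a²/4, ∫x²·sin²(nπx/a) dx = a³·(1/6 − 1/(4n²π²)); higher powers xᵏ the same way, integrating xᵏ·cos(2nπx/a) by parts.
⟨V⟩ = 86.398.

86.40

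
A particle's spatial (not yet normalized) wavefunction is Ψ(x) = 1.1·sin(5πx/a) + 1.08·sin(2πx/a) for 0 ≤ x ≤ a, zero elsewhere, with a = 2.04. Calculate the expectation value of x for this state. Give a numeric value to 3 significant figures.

⟨x⟩ = ∫ x·|Ψ|² dx / ∫|Ψ|² dx (integrals over the domain).
On 0 ≤ x ≤ a (j ≠ l): ∫sin²(jπx/a) dx = a/2, ∫sin(jπx/a)·sin(lπx/a) dx = 0; diagonal moments ∫x·sin²(jπx/a) dx = a²/4, ∫x²·sin²(jπx/a) dx = a³·(1/6 − 1/(4j²π²)); cross terms ∫x·sin(jπx/a)·sin(lπx/a) dx = 0 for j + l even and −4jla²/(π²(j² − l²)²) for j + l odd, ∫x²·sin(jπx/a)·sin(lπx/a) dx = (−1)^(j+l)·4jla³/(π²(j² − l²)²); higher powers the same way via product-to-sum and parts.
State is unnormalized: ∫|Ψ|² dx = 2.4239, and ∫Ψ*·x·Ψ dx = 2.3815, so ⟨x⟩ = 2.3815 / 2.4239.
⟨x⟩ = 0.98251.

0.983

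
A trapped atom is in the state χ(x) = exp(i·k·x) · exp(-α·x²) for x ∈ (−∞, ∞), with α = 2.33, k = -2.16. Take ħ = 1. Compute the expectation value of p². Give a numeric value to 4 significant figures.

6.996

p² χ = −ħ² d²χ/dx²; ⟨p²⟩ = −ħ² ∫ χ*·χ'' dx / ∫|χ|² dx.
Gaussian moments: ∫x^(2j)·e^(−2αx²) dx = (2j−1)!!/(4α)^j · √(π/(2α)), odd powers integrate to 0; here √(π/(2α)) = 0.82107. Derivatives: χ′ = (ik − 2αx)·χ, χ″ = ((ik − 2αx)² − 2α)·χ; the odd-in-x pieces drop out.
State is unnormalized: ∫|χ|² dx = 0.82107, and ∫χ*·(−ħ² χ'') dx = 5.7439, so ⟨p²⟩ = 5.7439 / 0.82107.
⟨p²⟩ = 6.9956.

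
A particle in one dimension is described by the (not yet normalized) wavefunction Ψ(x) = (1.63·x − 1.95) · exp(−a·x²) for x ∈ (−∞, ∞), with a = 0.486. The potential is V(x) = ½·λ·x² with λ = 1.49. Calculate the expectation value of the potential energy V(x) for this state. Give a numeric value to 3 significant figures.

⟨V⟩ = ∫ V(x)·|Ψ|² dx / ∫|Ψ|² dx.
Expand each integrand as polynomial × e^(−2ax²) and use ∫x^(2j)·e^(−2ax²) dx = (2j−1)!!/(4a)^j · √(π/(2a)), odd powers → 0; here √(π/(2a)) = 1.7978.
State is unnormalized: ∫|Ψ|² dx = 9.2932, and ∫Ψ*·V(x)·Ψ dx = 5.4447, so ⟨V⟩ = 5.4447 / 9.2932.
⟨V⟩ = 0.58588.

0.586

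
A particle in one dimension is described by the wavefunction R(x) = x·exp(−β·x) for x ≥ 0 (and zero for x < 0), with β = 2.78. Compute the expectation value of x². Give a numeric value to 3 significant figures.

0.388

⟨x²⟩ = ∫ x²·|R|² dx / ∫|R|² dx (integrals over the domain).
Every integrand reduces to terms xʲ·e^(−2βx) on [0, ∞); use ∫₀^∞ xʲ·e^(−2βx) dx = j!/(2β)^(j+1).
State is unnormalized: ∫|R|² dx = 0.011636, and ∫R*·x²·R dx = 0.0045169, so ⟨x²⟩ = 0.0045169 / 0.011636.
⟨x²⟩ = 0.38818.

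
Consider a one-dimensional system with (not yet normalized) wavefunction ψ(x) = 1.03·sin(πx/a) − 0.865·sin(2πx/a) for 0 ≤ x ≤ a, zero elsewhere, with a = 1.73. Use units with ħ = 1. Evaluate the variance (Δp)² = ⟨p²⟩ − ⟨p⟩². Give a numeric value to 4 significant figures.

Compute ⟨p⟩ and ⟨p²⟩ separately; (Δp)² = ⟨p²⟩ − ⟨p⟩².
d²/dx² sin(jπx/a) = −(jπ/a)²·sin(jπx/a); on 0 ≤ x ≤ a, ∫sin²(jπx/a) dx = a/2 and ∫sin(jπx/a)·sin(lπx/a) dx = 0 for j ≠ l, so only diagonal terms survive in ∫|ψ|² and ∫ψ·ψ″; ∫ψ·ψ′ dx = [ψ²/2] between the walls = 0.
Normalization: ∫|ψ|² dx = 1.5649.
⟨p⟩ = 0.0000 and ⟨p²⟩ = 7.3893.
(Δp)² = 7.3893 − (0.0000)² = 7.3893.

7.389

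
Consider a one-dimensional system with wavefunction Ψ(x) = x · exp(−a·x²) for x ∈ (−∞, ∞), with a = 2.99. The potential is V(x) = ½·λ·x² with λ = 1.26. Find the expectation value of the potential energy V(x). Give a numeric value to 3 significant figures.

⟨V⟩ = ∫ V(x)·|Ψ|² dx / ∫|Ψ|² dx.
Expand each integrand as polynomial × e^(−2ax²) and use ∫x^(2j)·e^(−2ax²) dx = (2j−1)!!/(4a)^j · √(π/(2a)), odd powers → 0; here √(π/(2a)) = 0.72481.
State is unnormalized: ∫|Ψ|² dx = 0.060603, and ∫Ψ*·V(x)·Ψ dx = 0.0095769, so ⟨V⟩ = 0.0095769 / 0.060603.
⟨V⟩ = 0.15803.

0.158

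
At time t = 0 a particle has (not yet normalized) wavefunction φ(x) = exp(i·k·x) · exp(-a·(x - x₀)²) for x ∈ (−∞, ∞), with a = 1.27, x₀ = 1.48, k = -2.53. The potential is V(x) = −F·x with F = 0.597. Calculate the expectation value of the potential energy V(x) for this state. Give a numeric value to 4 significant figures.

-0.8836

⟨V⟩ = ∫ V(x)·|φ|² dx / ∫|φ|² dx.
Gaussian moments (u = x − x₀): ∫u^(2j)·e^(−2au²) du = (2j−1)!!/(4a)^j · √(π/(2a)), odd powers integrate to 0; here √(π/(2a)) = 1.1121.
State is unnormalized: ∫|φ|² dx = 1.1121, and ∫φ*·V(x)·φ dx = -0.98264, so ⟨V⟩ = -0.98264 / 1.1121.
⟨V⟩ = -0.88356.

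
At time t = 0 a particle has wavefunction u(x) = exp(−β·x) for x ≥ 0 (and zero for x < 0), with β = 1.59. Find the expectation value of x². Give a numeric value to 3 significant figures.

0.198

⟨x²⟩ = ∫ x²·|u|² dx / ∫|u|² dx (integrals over the domain).
Every integrand reduces to terms xʲ·e^(−2βx) on [0, ∞); use ∫₀^∞ xʲ·e^(−2βx) dx = j!/(2β)^(j+1).
State is unnormalized: ∫|u|² dx = 0.31447, and ∫u*·x²·u dx = 0.062194, so ⟨x²⟩ = 0.062194 / 0.31447.
⟨x²⟩ = 0.19778.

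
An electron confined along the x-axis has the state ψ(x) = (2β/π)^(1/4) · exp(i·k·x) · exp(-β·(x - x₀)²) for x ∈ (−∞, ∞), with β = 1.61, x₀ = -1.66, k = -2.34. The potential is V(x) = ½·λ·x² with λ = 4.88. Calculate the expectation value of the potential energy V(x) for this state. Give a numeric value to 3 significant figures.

⟨V⟩ = ∫ V(x)·|ψ|² dx.
Gaussian moments (u = x − x₀): ∫u^(2j)·e^(−2βu²) du = (2j−1)!!/(4β)^j · √(π/(2β)), odd powers integrate to 0; here √(π/(2β)) = 0.98775.
⟨V⟩ = 7.1025.

7.10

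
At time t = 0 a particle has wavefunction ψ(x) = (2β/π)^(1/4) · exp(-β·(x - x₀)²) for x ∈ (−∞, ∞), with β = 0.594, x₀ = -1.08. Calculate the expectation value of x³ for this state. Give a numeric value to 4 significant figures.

⟨x³⟩ = ∫ x³·|ψ|² dx (integrals over the domain).
Gaussian moments (u = x − x₀): ∫u^(2j)·e^(−2βu²) du = (2j−1)!!/(4β)^j · √(π/(2β)), odd powers integrate to 0; here √(π/(2β)) = 1.6262.
⟨x³⟩ = -2.6233.

-2.623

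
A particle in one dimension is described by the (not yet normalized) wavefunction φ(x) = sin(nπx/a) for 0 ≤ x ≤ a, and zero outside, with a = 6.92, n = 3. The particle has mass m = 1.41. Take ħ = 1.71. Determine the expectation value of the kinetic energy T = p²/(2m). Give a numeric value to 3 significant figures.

T = −(ħ²/2m) d²/dx², so ⟨T⟩ = −(ħ²/2m) ∫ φ*·φ'' dx / ∫|φ|² dx; with m = 1.41.
d/dx sin(nπx/a) = (nπ/a)·cos(nπx/a) and d²/dx² sin(nπx/a) = −(nπ/a)²·sin(nπx/a); on 0 ≤ x ≤ a, ∫sin²(nπx/a) dx = a/2 and ∫sin(nπx/a)·cos(nπx/a) dx = 0.
State is unnormalized: ∫|φ|² dx = 3.4600, and ∫φ*·(−ħ²/2m · φ'') dx = 6.6550, so ⟨T⟩ = 6.6550 / 3.4600.
⟨T⟩ = 1.9234.

1.92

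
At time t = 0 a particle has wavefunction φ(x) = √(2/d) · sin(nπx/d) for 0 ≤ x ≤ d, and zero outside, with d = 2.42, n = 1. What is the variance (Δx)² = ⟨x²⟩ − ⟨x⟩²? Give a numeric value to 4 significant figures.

Compute ⟨x⟩ and ⟨x²⟩ separately, then (Δx)² = ⟨x²⟩ − ⟨x⟩².
With sin²θ = (1 − cos2θ)/2 on 0 ≤ x ≤ d: ∫sin²(nπx/d) dx = d/2, ∫x·sin²(nπx/d) dx = d²/4, ∫x²·sin²(nπx/d) dx = d³·(1/6 − 1/(4n²π²)); higher powers xᵏ the same way, integrating xᵏ·cos(2nπx/d) by parts.
⟨x⟩ = 1.2100 and ⟨x²⟩ = 1.6554.
(Δx)² = 1.6554 − (1.2100)² = 0.19134.

0.1913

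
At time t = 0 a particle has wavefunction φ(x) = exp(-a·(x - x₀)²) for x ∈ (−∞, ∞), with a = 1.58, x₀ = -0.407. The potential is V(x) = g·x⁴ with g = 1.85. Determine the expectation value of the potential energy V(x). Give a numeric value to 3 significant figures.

⟨V⟩ = ∫ V(x)·|φ|² dx / ∫|φ|² dx.
Gaussian moments (u = x − x₀): ∫u^(2j)·e^(−2au²) du = (2j−1)!!/(4a)^j · √(π/(2a)), odd powers integrate to 0; here √(π/(2a)) = 0.99708.
State is unnormalized: ∫|φ|² dx = 0.99708, and ∫φ*·V(x)·φ dx = 0.47925, so ⟨V⟩ = 0.47925 / 0.99708.
⟨V⟩ = 0.48065.

0.481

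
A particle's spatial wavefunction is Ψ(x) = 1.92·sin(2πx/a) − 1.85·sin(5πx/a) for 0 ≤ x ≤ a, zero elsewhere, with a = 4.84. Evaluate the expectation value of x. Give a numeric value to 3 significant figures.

⟨x⟩ = ∫ x·|Ψ|² dx / ∫|Ψ|² dx (integrals over the domain).
On 0 ≤ x ≤ a (j ≠ l): ∫sin²(jπx/a) dx = a/2, ∫sin(jπx/a)·sin(lπx/a) dx = 0; diagonal moments ∫x·sin²(jπx/a) dx = a²/4, ∫x²·sin²(jπx/a) dx = a³·(1/6 − 1/(4j²π²)); cross terms ∫x·sin(jπx/a)·sin(lπx/a) dx = 0 for j + l even and −4jla²/(π²(j² − l²)²) for j + l odd, ∫x²·sin(jπx/a)·sin(lπx/a) dx = (−1)^(j+l)·4jla³/(π²(j² − l²)²); higher powers the same way via product-to-sum and parts.
State is unnormalized: ∫|Ψ|² dx = 17.204, and ∫Ψ*·x·Ψ dx = 43.162, so ⟨x⟩ = 43.162 / 17.204.
⟨x⟩ = 2.5089.

2.51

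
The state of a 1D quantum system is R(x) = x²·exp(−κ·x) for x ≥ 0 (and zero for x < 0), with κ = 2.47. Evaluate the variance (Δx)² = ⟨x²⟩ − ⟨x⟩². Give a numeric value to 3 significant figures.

0.205

Compute ⟨x⟩ and ⟨x²⟩ separately, then (Δx)² = ⟨x²⟩ − ⟨x⟩².
Every integrand reduces to terms xʲ·e^(−2κx) on [0, ∞); use ∫₀^∞ xʲ·e^(−2κx) dx = j!/(2κ)^(j+1).
Normalization: ∫|R|² dx = 0.0081579.
⟨x⟩ = 1.0121 and ⟨x²⟩ = 1.2293.
(Δx)² = 1.2293 − (1.0121)² = 0.20489.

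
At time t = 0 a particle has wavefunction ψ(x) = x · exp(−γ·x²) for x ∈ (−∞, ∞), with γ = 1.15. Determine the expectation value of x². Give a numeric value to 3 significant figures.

⟨x²⟩ = ∫ x²·|ψ|² dx / ∫|ψ|² dx (integrals over the domain).
Expand each integrand as polynomial × e^(−2γx²) and use ∫x^(2j)·e^(−2γx²) dx = (2j−1)!!/(4γ)^j · √(π/(2γ)), odd powers → 0; here √(π/(2γ)) = 1.1687.
State is unnormalized: ∫|ψ|² dx = 0.25407, and ∫ψ*·x²·ψ dx = 0.16570, so ⟨x²⟩ = 0.16570 / 0.25407.
⟨x²⟩ = 0.65217.

0.652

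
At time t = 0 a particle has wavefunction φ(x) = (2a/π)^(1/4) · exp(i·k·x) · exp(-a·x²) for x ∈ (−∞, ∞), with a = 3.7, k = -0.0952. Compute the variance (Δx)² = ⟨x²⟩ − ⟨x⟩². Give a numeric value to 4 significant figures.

0.06757

Compute ⟨x⟩ and ⟨x²⟩ separately, then (Δx)² = ⟨x²⟩ − ⟨x⟩².
Gaussian moments: ∫x^(2j)·e^(−2ax²) dx = (2j−1)!!/(4a)^j · √(π/(2a)), odd powers integrate to 0; here √(π/(2a)) = 0.65157.
⟨x⟩ = 0.0000 and ⟨x²⟩ = 0.067568.
(Δx)² = 0.067568 − (0.0000)² = 0.067568.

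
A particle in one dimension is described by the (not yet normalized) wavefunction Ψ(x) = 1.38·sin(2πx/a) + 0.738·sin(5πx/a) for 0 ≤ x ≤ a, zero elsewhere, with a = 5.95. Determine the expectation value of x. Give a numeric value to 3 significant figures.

2.88

⟨x⟩ = ∫ x·|Ψ|² dx / ∫|Ψ|² dx (integrals over the domain).
On 0 ≤ x ≤ a (j ≠ l): ∫sin²(jπx/a) dx = a/2, ∫sin(jπx/a)·sin(lπx/a) dx = 0; diagonal moments ∫x·sin²(jπx/a) dx = a²/4, ∫x²·sin²(jπx/a) dx = a³·(1/6 − 1/(4j²π²)); cross terms ∫x·sin(jπx/a)·sin(lπx/a) dx = 0 for j + l even and −4jla²/(π²(j² − l²)²) for j + l odd, ∫x²·sin(jπx/a)·sin(lπx/a) dx = (−1)^(j+l)·4jla³/(π²(j² − l²)²); higher powers the same way via product-to-sum and parts.
State is unnormalized: ∫|Ψ|² dx = 7.2859, and ∫Ψ*·x·Ψ dx = 21.013, so ⟨x⟩ = 21.013 / 7.2859.
⟨x⟩ = 2.8840.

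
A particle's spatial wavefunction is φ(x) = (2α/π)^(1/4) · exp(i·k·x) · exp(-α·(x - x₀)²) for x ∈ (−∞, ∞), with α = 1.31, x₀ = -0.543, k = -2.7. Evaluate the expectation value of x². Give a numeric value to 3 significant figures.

⟨x²⟩ = ∫ x²·|φ|² dx (integrals over the domain).
Gaussian moments (u = x − x₀): ∫u^(2j)·e^(−2αu²) du = (2j−1)!!/(4α)^j · √(π/(2α)), odd powers integrate to 0; here √(π/(2α)) = 1.0950.
⟨x²⟩ = 0.48569.

0.486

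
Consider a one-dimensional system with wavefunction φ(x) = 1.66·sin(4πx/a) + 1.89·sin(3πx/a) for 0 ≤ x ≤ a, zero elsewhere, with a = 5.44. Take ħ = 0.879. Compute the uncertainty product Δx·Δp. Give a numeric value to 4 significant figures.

Δx = √(⟨x²⟩−⟨x⟩²), Δp = √(⟨p²⟩−⟨p⟩²).
On 0 ≤ x ≤ a (j ≠ l): ∫sin²(jπx/a) dx = a/2, ∫sin(jπx/a)·sin(lπx/a) dx = 0; diagonal moments ∫x·sin²(jπx/a) dx = a²/4, ∫x²·sin²(jπx/a) dx = a³·(1/6 − 1/(4j²π²)); cross terms ∫x·sin(jπx/a)·sin(lπx/a) dx = 0 for j + l even and −4jla²/(π²(j² − l²)²) for j + l odd, ∫x²·sin(jπx/a)·sin(lπx/a) dx = (−1)^(j+l)·4jla³/(π²(j² − l²)²); higher powers the same way via product-to-sum and parts. d²/dx² sin(jπx/a) = −(jπ/a)²·sin(jπx/a); on 0 ≤ x ≤ a, ∫sin²(jπx/a) dx = a/2 and ∫sin(jπx/a)·sin(lπx/a) dx = 0 for j ≠ l, so only diagonal terms survive in ∫|φ|² and ∫φ·φ″; ∫φ·φ′ dx = [φ²/2] between the walls = 0.
Normalization: ∫|φ|² dx = 17.211.
⟨x⟩ = 1.6492, ⟨x²⟩ = 3.9043 ⇒ Δx = 1.0884.
⟨p⟩ = 0.0000, ⟨p²⟩ = 3.1046 ⇒ Δp = 1.7620.
Δx·Δp = 1.9177.

1.918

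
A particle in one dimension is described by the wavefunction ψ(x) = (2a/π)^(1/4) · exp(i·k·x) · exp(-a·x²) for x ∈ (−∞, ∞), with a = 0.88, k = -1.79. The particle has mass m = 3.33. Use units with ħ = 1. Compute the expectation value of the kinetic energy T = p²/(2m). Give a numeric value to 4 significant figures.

0.6132

T = −(ħ²/2m) d²/dx², so ⟨T⟩ = −(ħ²/2m) ∫ ψ*·ψ'' dx; with m = 3.33.
Gaussian moments: ∫x^(2j)·e^(−2ax²) dx = (2j−1)!!/(4a)^j · √(π/(2a)), odd powers integrate to 0; here √(π/(2a)) = 1.3360. Derivatives: ψ′ = (ik − 2ax)·ψ, ψ″ = ((ik − 2ax)² − 2a)·ψ; the odd-in-x pieces drop out.
⟨T⟩ = 0.61323.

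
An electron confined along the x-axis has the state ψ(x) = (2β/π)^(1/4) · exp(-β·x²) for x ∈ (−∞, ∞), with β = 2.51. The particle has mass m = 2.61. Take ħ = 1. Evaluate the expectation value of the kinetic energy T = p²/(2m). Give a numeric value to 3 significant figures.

T = −(ħ²/2m) d²/dx², so ⟨T⟩ = −(ħ²/2m) ∫ ψ*·ψ'' dx; with m = 2.61.
Gaussian moments: ∫x^(2j)·e^(−2βx²) dx = (2j−1)!!/(4β)^j · √(π/(2β)), odd powers integrate to 0; here √(π/(2β)) = 0.79108. Derivatives: d/dx e^(−βx²) = −2βx·e^(−βx²), d²/dx² e^(−βx²) = (4β²x² − 2β)·e^(−βx²).
⟨T⟩ = 0.48084.

0.481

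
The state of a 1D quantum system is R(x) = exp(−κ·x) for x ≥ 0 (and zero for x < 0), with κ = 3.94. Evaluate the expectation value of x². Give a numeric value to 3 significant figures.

⟨x²⟩ = ∫ x²·|R|² dx / ∫|R|² dx (integrals over the domain).
Every integrand reduces to terms xʲ·e^(−2κx) on [0, ∞); use ∫₀^∞ xʲ·e^(−2κx) dx = j!/(2κ)^(j+1).
State is unnormalized: ∫|R|² dx = 0.12690, and ∫R*·x²·R dx = 0.0040874, so ⟨x²⟩ = 0.0040874 / 0.12690.
⟨x²⟩ = 0.032209.

0.0322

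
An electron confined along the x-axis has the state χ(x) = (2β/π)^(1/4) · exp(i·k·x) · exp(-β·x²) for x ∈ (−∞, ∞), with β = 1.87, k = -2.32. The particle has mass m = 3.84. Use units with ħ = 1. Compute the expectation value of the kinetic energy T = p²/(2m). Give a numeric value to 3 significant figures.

T = −(ħ²/2m) d²/dx², so ⟨T⟩ = −(ħ²/2m) ∫ χ*·χ'' dx; with m = 3.84.
Gaussian moments: ∫x^(2j)·e^(−2βx²) dx = (2j−1)!!/(4β)^j · √(π/(2β)), odd powers integrate to 0; here √(π/(2β)) = 0.91651. Derivatives: χ′ = (ik − 2βx)·χ, χ″ = ((ik − 2βx)² − 2β)·χ; the odd-in-x pieces drop out.
⟨T⟩ = 0.94432.

0.944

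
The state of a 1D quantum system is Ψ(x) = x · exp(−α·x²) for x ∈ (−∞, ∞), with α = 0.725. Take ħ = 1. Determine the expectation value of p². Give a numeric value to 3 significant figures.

2.18

p² Ψ = −ħ² d²Ψ/dx²; ⟨p²⟩ = −ħ² ∫ Ψ*·Ψ'' dx / ∫|Ψ|² dx.
Expand each integrand as polynomial × e^(−2αx²) and use ∫x^(2j)·e^(−2αx²) dx = (2j−1)!!/(4α)^j · √(π/(2α)), odd powers → 0; here √(π/(2α)) = 1.4719. Differentiate with the product rule, d/dx e^(−αx²) = −2αx·e^(−αx²).
State is unnormalized: ∫|Ψ|² dx = 0.50757, and ∫Ψ*·(−ħ² Ψ'') dx = 1.1040, so ⟨p²⟩ = 1.1040 / 0.50757.
⟨p²⟩ = 2.1750.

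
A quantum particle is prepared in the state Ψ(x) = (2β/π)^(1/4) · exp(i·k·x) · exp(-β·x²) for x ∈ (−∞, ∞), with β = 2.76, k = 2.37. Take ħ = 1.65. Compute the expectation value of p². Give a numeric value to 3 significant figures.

p² Ψ = −ħ² d²Ψ/dx²; ⟨p²⟩ = −ħ² ∫ Ψ*·Ψ'' dx.
Gaussian moments: ∫x^(2j)·e^(−2βx²) dx = (2j−1)!!/(4β)^j · √(π/(2β)), odd powers integrate to 0; here √(π/(2β)) = 0.75441. Derivatives: Ψ′ = (ik − 2βx)·Ψ, Ψ″ = ((ik − 2βx)² − 2β)·Ψ; the odd-in-x pieces drop out.
⟨p²⟩ = 22.806.

22.8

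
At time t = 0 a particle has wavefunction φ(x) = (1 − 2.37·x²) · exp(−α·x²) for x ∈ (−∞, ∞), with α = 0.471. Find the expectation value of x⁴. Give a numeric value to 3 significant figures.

11.5

⟨x⁴⟩ = ∫ x⁴·|φ|² dx / ∫|φ|² dx (integrals over the domain).
Expand each integrand as polynomial × e^(−2αx²) and use ∫x^(2j)·e^(−2αx²) dx = (2j−1)!!/(4α)^j · √(π/(2α)), odd powers → 0; here √(π/(2α)) = 1.8262.
State is unnormalized: ∫|φ|² dx = 5.9013, and ∫φ*·x⁴·φ dx = 67.616, so ⟨x⁴⟩ = 67.616 / 5.9013.
⟨x⁴⟩ = 11.458.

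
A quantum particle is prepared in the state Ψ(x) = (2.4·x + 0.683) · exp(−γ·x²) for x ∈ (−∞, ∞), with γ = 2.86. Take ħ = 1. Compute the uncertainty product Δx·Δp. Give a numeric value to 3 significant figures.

Δx = √(⟨x²⟩−⟨x⟩²), Δp = √(⟨p²⟩−⟨p⟩²).
Expand each integrand as polynomial × e^(−2γx²) and use ∫x^(2j)·e^(−2γx²) dx = (2j−1)!!/(4γ)^j · √(π/(2γ)), odd powers → 0; here √(π/(2γ)) = 0.74110. Differentiate with the product rule, d/dx e^(−γx²) = −2γx·e^(−γx²).
Normalization: ∫|Ψ|² dx = 0.71886.
⟨x⟩ = 0.29544, ⟨x²⟩ = 0.17816 ⇒ Δx = 0.30145.
⟨p⟩ = 0.0000, ⟨p²⟩ = 5.8291 ⇒ Δp = 2.4144.
Δx·Δp = 0.72782.

0.728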